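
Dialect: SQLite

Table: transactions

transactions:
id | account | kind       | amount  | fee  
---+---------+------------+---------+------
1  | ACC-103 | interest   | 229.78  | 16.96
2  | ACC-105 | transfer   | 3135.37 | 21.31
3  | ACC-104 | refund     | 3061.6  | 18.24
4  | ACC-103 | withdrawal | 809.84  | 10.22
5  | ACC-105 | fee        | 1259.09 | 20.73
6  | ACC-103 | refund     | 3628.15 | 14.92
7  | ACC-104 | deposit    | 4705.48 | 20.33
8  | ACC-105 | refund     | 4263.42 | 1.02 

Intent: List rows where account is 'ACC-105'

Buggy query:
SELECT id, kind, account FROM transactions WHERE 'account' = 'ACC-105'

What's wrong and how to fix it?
Bug: Single quotes denote string literals in SQL; the column name is being compared as a constant string

Fix: Remove the quotes around the column name (or use double quotes for an identifier)

Corrected query:
SELECT id, kind, account FROM transactions WHERE account = 'ACC-105'

Result:
id | kind     | account
---+----------+--------
2  | transfer | ACC-105
5  | fee      | ACC-105
8  | refund   | ACC-105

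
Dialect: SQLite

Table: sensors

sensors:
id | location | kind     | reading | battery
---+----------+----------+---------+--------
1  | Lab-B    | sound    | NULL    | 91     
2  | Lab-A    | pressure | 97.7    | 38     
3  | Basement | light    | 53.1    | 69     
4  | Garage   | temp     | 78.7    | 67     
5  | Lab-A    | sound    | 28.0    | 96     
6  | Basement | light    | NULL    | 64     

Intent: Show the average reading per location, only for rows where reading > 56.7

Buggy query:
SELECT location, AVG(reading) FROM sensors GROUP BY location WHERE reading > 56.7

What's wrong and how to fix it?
Bug: WHERE cannot follow GROUP BY

Fix: Move the WHERE clause before GROUP BY

Corrected query:
SELECT location, AVG(reading) FROM sensors WHERE reading > 56.7 GROUP BY location

Result:
location | AVG(reading)
---------+-------------
Garage   | 78.7        
Lab-A    | 97.7        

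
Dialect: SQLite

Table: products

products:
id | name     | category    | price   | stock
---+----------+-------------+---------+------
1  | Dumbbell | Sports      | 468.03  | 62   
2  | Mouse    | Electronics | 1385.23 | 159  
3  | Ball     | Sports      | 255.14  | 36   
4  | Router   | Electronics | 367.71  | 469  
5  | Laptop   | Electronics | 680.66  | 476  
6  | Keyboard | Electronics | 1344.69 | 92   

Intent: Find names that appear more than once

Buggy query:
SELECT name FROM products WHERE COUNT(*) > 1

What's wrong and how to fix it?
Bug: WHERE can't reference COUNT(*); aggregates are computed after WHERE

Fix: Group first, then use HAVING for the count condition

Corrected query:
SELECT name FROM products GROUP BY name HAVING COUNT(*) > 1

Result:
(no rows)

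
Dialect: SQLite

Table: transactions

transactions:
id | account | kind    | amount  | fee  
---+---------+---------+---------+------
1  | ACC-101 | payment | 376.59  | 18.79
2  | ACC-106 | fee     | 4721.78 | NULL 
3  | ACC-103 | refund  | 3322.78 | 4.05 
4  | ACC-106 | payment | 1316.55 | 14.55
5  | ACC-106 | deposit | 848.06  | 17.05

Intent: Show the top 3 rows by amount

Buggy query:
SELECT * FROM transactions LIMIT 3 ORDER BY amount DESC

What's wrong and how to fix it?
Bug: LIMIT must come after ORDER BY

Fix: Sort with ORDER BY, then apply LIMIT

Corrected query:
SELECT * FROM transactions ORDER BY amount DESC LIMIT 3

Result:
id | account | kind    | amount  | fee  
---+---------+---------+---------+------
2  | ACC-106 | fee     | 4721.78 | NULL 
3  | ACC-103 | refund  | 3322.78 | 4.05 
4  | ACC-106 | payment | 1316.55 | 14.55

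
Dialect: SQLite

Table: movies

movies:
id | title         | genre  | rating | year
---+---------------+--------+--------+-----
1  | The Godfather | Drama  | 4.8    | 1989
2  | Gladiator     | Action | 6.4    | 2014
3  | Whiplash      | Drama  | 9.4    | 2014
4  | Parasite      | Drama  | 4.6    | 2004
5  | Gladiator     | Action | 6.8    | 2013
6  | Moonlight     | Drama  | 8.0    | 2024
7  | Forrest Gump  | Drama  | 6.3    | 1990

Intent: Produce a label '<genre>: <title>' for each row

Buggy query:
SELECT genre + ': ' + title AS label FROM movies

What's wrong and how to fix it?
Bug: '+' is numeric addition; on text columns SQLite converts them to 0 instead of concatenating

Fix: Use the || operator for string concatenation

Corrected query:
SELECT genre || ': ' || title AS label FROM movies

Result:
label               
--------------------
Drama: The Godfather
Action: Gladiator   
Drama: Whiplash     
Drama: Parasite     
Action: Gladiator   
Drama: Moonlight    
Drama: Forrest Gump 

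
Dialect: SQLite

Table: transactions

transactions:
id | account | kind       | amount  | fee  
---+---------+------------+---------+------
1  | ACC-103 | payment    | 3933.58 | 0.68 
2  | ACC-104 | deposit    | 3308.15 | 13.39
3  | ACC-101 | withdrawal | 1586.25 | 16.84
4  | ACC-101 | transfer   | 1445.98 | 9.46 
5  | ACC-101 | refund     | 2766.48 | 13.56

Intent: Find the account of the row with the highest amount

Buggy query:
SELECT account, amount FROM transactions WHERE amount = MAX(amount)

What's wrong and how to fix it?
Bug: WHERE is evaluated per row; an aggregate over the whole table isn't defined there

Fix: Wrap MAX in a scalar subquery so WHERE compares against a single value

Corrected query:
SELECT account, amount FROM transactions WHERE amount = (SELECT MAX(amount) FROM transactions)

Result:
account | amount 
--------+--------
ACC-103 | 3933.58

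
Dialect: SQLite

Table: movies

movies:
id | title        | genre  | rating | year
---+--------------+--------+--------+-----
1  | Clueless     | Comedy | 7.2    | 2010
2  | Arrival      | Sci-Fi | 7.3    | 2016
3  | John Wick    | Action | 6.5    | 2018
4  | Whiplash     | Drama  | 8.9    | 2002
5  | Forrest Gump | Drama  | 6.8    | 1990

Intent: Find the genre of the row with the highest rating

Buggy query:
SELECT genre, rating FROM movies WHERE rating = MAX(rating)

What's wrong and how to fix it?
Bug: WHERE is evaluated per row; an aggregate over the whole table isn't defined there

Fix: Use a subquery: WHERE rating = (SELECT MAX(rating) FROM movies)

Corrected query:
SELECT genre, rating FROM movies WHERE rating = (SELECT MAX(rating) FROM movies)

Result:
genre | rating
------+-------
Drama | 8.9   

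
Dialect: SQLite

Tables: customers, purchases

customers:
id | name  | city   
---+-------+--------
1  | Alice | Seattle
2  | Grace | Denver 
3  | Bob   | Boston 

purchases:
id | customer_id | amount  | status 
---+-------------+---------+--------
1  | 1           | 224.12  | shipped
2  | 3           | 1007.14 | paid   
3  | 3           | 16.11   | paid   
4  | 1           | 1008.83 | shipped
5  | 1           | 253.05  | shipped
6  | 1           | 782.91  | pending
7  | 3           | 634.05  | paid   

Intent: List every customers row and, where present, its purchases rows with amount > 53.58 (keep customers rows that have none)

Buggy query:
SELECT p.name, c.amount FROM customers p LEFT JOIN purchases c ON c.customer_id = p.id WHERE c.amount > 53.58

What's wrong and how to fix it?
Bug: A WHERE condition on the right-hand table after LEFT JOIN drops unmatched parents

Fix: Put 'c.amount > 53.58' in the JOIN's ON clause instead of WHERE

Corrected query:
SELECT p.name, c.amount FROM customers p LEFT JOIN purchases c ON c.customer_id = p.id AND c.amount > 53.58

Result:
name  | amount 
------+--------
Alice | 224.12 
Alice | 253.05 
Alice | 782.91 
Alice | 1008.83
Grace | NULL   
Bob   | 634.05 
Bob   | 1007.14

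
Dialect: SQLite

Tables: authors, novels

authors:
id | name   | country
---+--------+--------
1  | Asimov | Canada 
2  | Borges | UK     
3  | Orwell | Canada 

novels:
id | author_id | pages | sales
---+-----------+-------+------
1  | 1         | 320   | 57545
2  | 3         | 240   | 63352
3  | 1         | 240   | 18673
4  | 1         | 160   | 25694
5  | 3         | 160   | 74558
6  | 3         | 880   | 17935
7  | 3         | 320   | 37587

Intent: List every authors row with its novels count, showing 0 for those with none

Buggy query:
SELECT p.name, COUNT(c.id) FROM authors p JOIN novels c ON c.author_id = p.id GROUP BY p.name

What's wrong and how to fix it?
Bug: INNER JOIN drops authors rows that have no matching novels rows

Fix: Use LEFT JOIN so parents without children still appear (COUNT(c.id) gives 0)

Corrected query:
SELECT p.name, COUNT(c.id) FROM authors p LEFT JOIN novels c ON c.author_id = p.id GROUP BY p.name

Result:
name   | COUNT(c.id)
-------+------------
Asimov | 3          
Borges | 0          
Orwell | 4          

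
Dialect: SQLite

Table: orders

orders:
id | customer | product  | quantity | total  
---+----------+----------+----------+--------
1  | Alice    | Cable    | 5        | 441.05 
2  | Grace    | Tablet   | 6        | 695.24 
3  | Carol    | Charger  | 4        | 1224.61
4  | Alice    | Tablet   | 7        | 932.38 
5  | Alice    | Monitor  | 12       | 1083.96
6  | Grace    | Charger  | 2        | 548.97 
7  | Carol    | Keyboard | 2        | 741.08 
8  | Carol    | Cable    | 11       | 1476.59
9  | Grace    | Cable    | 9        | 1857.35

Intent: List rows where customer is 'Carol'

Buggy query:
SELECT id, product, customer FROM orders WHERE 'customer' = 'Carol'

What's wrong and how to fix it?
Bug: Single quotes denote string literals in SQL; the column name is being compared as a constant string

Fix: Reference the column as customer without single quotes

Corrected query:
SELECT id, product, customer FROM orders WHERE customer = 'Carol'

Result:
id | product  | customer
---+----------+---------
3  | Charger  | Carol   
7  | Keyboard | Carol   
8  | Cable    | Carol   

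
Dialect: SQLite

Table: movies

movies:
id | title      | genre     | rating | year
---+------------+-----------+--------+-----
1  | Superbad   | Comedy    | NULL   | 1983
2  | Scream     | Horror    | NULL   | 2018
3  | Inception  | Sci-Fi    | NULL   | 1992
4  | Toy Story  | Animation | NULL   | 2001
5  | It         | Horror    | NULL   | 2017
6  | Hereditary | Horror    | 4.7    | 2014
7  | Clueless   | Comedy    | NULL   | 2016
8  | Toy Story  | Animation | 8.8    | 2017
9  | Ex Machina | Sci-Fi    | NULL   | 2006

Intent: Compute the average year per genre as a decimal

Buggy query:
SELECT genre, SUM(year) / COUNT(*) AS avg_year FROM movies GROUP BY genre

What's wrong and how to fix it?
Bug: SUM(year) and COUNT(*) are both integers; the division truncates the fractional part

Fix: Cast one side to REAL so the division keeps the fractional part

Corrected query:
SELECT genre, SUM(year) * 1.0 / COUNT(*) AS avg_year FROM movies GROUP BY genre

Result:
genre     | avg_year   
----------+------------
Animation | 2009       
Comedy    | 1999.5     
Horror    | 2016.333333
Sci-Fi    | 1999       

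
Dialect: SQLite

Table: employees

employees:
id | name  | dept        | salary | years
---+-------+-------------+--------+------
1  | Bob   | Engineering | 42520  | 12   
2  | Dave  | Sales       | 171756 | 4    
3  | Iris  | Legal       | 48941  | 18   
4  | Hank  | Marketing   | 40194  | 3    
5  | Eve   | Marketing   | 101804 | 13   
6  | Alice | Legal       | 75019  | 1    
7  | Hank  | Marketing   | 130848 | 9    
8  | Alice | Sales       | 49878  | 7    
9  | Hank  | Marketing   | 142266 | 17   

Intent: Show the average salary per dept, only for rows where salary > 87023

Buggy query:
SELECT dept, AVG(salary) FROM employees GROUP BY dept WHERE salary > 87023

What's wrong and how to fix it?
Bug: Row-level WHERE must come before GROUP BY in the clause order

Fix: Move the WHERE clause before GROUP BY

Corrected query:
SELECT dept, AVG(salary) FROM employees WHERE salary > 87023 GROUP BY dept

Result:
dept      | AVG(salary)  
----------+--------------
Marketing | 124972.666667
Sales     | 171756       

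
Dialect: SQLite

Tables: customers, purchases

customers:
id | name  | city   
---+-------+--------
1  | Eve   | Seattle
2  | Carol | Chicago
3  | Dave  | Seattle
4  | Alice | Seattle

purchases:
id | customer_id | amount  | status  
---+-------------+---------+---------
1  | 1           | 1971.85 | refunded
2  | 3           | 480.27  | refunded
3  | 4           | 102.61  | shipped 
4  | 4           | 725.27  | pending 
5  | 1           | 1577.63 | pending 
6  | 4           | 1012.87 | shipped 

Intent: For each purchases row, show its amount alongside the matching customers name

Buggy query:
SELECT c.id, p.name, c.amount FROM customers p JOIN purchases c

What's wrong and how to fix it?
Bug: JOIN with no ON clause produces a cartesian product; every purchases row pairs with every customers row

Fix: Specify the join condition linking the foreign key to the parent id

Corrected query:
SELECT c.id, p.name, c.amount FROM customers p JOIN purchases c ON c.customer_id = p.id

Result:
id | name  | amount 
---+-------+--------
1  | Eve   | 1971.85
2  | Dave  | 480.27 
3  | Alice | 102.61 
4  | Alice | 725.27 
5  | Eve   | 1577.63
6  | Alice | 1012.87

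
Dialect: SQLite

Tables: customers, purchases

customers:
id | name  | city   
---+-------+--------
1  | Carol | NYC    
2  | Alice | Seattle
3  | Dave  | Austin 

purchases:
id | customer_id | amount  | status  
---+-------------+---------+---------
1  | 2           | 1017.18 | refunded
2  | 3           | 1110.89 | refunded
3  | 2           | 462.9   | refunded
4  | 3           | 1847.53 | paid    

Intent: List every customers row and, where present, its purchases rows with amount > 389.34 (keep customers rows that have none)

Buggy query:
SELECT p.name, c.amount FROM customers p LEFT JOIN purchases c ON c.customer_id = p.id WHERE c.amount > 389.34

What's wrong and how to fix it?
Bug: A WHERE condition on the right-hand table after LEFT JOIN drops unmatched parents

Fix: Put 'c.amount > 389.34' in the JOIN's ON clause instead of WHERE

Corrected query:
SELECT p.name, c.amount FROM customers p LEFT JOIN purchases c ON c.customer_id = p.id AND c.amount > 389.34

Result:
name  | amount 
------+--------
Carol | NULL   
Alice | 462.9  
Alice | 1017.18
Dave  | 1110.89
Dave  | 1847.53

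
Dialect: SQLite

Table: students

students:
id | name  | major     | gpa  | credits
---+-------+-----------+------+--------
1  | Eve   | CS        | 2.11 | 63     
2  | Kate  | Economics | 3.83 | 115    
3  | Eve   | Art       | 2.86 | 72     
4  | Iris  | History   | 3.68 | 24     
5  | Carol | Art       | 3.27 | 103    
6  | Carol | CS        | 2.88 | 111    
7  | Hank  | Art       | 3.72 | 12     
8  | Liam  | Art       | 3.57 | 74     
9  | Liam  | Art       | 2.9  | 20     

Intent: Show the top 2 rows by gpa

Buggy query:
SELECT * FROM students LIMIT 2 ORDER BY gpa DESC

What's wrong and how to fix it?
Bug: ORDER BY cannot follow LIMIT; LIMIT is the final clause

Fix: Swap the clauses: ORDER BY first, then LIMIT

Corrected query:
SELECT * FROM students ORDER BY gpa DESC LIMIT 2

Result:
id | name | major     | gpa  | credits
---+------+-----------+------+--------
2  | Kate | Economics | 3.83 | 115    
7  | Hank | Art       | 3.72 | 12     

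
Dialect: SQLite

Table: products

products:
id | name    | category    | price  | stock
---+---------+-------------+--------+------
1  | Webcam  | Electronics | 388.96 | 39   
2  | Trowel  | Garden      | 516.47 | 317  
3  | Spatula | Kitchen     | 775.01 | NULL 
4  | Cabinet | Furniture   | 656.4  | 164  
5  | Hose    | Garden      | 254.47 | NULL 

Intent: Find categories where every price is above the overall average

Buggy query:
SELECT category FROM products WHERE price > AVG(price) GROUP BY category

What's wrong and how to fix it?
Bug: WHERE evaluates per row before aggregation, so AVG() is unavailable

Fix: Compute the overall average in a scalar subquery and compare each group's MIN against it in HAVING

Corrected query:
SELECT category FROM products GROUP BY category HAVING MIN(price) > (SELECT AVG(price) FROM products)

Result:
category 
---------
Furniture
Kitchen  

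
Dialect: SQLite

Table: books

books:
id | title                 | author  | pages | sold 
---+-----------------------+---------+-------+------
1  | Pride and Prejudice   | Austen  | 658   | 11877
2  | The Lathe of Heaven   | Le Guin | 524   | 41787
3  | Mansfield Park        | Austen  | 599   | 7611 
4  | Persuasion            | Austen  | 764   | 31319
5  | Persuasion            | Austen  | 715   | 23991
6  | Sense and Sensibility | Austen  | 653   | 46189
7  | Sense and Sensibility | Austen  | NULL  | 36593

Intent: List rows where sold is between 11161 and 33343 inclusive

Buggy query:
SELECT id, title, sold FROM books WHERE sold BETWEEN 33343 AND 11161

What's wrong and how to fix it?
Bug: The bounds are reversed; BETWEEN a AND b requires a <= b to match anything

Fix: Swap the bounds so the smaller value comes first

Corrected query:
SELECT id, title, sold FROM books WHERE sold BETWEEN 11161 AND 33343

Result:
id | title               | sold 
---+---------------------+------
1  | Pride and Prejudice | 11877
4  | Persuasion          | 31319
5  | Persuasion          | 23991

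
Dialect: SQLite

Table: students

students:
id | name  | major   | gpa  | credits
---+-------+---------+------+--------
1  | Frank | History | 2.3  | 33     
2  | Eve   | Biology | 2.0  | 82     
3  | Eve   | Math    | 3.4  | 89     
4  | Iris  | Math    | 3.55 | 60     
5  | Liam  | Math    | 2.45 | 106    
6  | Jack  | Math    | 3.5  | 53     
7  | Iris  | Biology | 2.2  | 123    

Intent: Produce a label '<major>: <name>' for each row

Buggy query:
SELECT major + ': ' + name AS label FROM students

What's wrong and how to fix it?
Bug: '+' is numeric addition; on text columns SQLite converts them to 0 instead of concatenating

Fix: Replace + with || to concatenate text

Corrected query:
SELECT major || ': ' || name AS label FROM students

Result:
label         
--------------
History: Frank
Biology: Eve  
Math: Eve     
Math: Iris    
Math: Liam    
Math: Jack    
Biology: Iris 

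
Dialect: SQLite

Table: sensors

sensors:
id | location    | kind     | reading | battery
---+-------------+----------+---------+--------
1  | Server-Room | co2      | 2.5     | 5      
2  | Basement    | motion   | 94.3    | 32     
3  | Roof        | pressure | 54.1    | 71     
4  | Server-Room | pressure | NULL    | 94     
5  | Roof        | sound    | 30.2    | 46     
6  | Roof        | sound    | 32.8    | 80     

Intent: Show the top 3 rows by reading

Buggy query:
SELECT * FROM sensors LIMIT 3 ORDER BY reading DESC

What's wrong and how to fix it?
Bug: LIMIT must come after ORDER BY

Fix: Swap the clauses: ORDER BY first, then LIMIT

Corrected query:
SELECT * FROM sensors ORDER BY reading DESC LIMIT 3

Result:
id | location | kind     | reading | battery
---+----------+----------+---------+--------
2  | Basement | motion   | 94.3    | 32     
3  | Roof     | pressure | 54.1    | 71     
6  | Roof     | sound    | 32.8    | 80     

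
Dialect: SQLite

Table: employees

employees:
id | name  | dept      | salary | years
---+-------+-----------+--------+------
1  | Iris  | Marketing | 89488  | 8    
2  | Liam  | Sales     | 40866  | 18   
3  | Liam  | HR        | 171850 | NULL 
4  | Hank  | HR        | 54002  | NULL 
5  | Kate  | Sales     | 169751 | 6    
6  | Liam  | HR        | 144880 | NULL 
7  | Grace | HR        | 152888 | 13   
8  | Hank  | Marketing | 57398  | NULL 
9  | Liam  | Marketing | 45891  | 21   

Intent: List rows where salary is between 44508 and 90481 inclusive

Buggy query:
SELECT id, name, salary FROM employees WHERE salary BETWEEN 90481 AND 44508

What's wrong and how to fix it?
Bug: BETWEEN expects the lower bound first; with 90481 AND 44508 the range is empty

Fix: Write BETWEEN 44508 AND 90481

Corrected query:
SELECT id, name, salary FROM employees WHERE salary BETWEEN 44508 AND 90481

Result:
id | name | salary
---+------+-------
1  | Iris | 89488 
4  | Hank | 54002 
8  | Hank | 57398 
9  | Liam | 45891 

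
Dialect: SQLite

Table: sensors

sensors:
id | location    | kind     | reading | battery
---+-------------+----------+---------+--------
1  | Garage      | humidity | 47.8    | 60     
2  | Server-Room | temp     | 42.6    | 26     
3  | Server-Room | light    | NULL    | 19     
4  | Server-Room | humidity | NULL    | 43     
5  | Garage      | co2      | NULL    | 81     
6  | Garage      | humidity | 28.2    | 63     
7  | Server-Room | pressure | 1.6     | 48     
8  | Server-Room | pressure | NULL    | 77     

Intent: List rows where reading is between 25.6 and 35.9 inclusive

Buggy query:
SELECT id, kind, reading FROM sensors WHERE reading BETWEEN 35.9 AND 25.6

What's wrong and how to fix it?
Bug: The bounds are reversed; BETWEEN a AND b requires a <= b to match anything

Fix: Swap the bounds so the smaller value comes first

Corrected query:
SELECT id, kind, reading FROM sensors WHERE reading BETWEEN 25.6 AND 35.9

Result:
id | kind     | reading
---+----------+--------
6  | humidity | 28.2   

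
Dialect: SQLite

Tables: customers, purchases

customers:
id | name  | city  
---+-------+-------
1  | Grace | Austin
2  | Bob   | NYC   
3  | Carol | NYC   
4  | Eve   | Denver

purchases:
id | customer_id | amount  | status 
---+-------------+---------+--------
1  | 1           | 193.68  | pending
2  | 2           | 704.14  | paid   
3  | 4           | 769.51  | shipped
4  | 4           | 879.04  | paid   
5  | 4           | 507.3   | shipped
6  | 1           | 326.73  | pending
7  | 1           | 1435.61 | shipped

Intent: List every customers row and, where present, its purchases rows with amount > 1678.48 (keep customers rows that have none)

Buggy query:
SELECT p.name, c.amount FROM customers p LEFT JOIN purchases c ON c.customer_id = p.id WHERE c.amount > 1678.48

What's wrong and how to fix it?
Bug: Filtering c.amount in WHERE discards the NULL rows produced by LEFT JOIN, turning it into an inner join

Fix: Put 'c.amount > 1678.48' in the JOIN's ON clause instead of WHERE

Corrected query:
SELECT p.name, c.amount FROM customers p LEFT JOIN purchases c ON c.customer_id = p.id AND c.amount > 1678.48

Result:
name  | amount
------+-------
Grace | NULL  
Bob   | NULL  
Carol | NULL  
Eve   | NULL  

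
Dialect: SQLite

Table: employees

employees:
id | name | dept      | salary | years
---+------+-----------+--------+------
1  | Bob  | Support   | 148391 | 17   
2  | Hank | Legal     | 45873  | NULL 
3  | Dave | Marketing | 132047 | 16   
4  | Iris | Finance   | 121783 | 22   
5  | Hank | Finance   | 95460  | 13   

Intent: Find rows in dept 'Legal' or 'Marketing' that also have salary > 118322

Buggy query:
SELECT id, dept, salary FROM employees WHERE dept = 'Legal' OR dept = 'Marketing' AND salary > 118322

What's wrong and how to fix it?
Bug: AND binds tighter than OR, so this parses as dept = 'Legal' OR (dept = 'Marketing' AND salary > 118322)

Fix: Add parentheses around the OR so the AND applies to both alternatives

Corrected query:
SELECT id, dept, salary FROM employees WHERE (dept = 'Legal' OR dept = 'Marketing') AND salary > 118322

Result:
id | dept      | salary
---+-----------+-------
3  | Marketing | 132047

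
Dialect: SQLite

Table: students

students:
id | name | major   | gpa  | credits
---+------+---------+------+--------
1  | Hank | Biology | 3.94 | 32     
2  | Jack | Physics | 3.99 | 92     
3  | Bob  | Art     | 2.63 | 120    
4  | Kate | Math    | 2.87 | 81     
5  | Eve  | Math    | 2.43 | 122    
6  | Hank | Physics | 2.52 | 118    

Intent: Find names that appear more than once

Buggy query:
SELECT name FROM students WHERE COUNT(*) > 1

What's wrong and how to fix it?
Bug: COUNT(*) is an aggregate and cannot be used in WHERE

Fix: GROUP BY name, then filter groups with HAVING COUNT(*) > 1

Corrected query:
SELECT name FROM students GROUP BY name HAVING COUNT(*) > 1

Result:
name
----
Hank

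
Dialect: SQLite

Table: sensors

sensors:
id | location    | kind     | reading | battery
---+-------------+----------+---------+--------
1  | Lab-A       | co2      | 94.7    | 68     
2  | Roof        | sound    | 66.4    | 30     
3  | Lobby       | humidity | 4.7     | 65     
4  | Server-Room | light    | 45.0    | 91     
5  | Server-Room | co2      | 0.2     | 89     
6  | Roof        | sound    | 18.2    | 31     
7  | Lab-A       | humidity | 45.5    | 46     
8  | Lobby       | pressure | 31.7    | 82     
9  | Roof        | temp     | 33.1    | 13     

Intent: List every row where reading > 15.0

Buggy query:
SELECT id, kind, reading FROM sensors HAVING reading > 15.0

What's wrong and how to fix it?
Bug: This is a non-aggregate query (no GROUP BY, no aggregates), so in SQLite the HAVING clause is invalid here; a row-level condition belongs in WHERE

Fix: Use WHERE for row-level filtering

Corrected query:
SELECT id, kind, reading FROM sensors WHERE reading > 15.0

Result:
id | kind     | reading
---+----------+--------
1  | co2      | 94.7   
2  | sound    | 66.4   
4  | light    | 45     
6  | sound    | 18.2   
7  | humidity | 45.5   
8  | pressure | 31.7   
9  | temp     | 33.1   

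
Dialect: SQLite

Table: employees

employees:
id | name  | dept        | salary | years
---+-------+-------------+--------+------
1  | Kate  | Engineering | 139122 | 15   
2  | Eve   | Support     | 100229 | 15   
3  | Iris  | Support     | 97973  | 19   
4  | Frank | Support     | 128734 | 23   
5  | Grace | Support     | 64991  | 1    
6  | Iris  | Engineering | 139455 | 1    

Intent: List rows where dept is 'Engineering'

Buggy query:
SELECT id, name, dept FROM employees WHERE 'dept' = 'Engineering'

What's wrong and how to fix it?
Bug: Single quotes denote string literals in SQL; the column name is being compared as a constant string

Fix: Remove the quotes around the column name (or use double quotes for an identifier)

Corrected query:
SELECT id, name, dept FROM employees WHERE dept = 'Engineering'

Result:
id | name | dept       
---+------+------------
1  | Kate | Engineering
6  | Iris | Engineering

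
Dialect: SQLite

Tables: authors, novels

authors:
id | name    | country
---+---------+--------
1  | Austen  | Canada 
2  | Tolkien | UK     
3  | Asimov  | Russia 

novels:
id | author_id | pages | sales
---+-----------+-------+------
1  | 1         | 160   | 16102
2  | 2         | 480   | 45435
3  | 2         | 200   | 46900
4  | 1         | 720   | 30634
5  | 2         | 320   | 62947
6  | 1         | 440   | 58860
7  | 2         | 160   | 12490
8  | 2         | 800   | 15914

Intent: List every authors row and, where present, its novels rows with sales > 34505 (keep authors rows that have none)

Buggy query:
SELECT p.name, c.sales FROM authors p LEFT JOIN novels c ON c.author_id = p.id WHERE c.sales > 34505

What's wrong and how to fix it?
Bug: Filtering c.sales in WHERE discards the NULL rows produced by LEFT JOIN, turning it into an inner join

Fix: Move the right-table condition into the ON clause so unmatched parents are kept

Corrected query:
SELECT p.name, c.sales FROM authors p LEFT JOIN novels c ON c.author_id = p.id AND c.sales > 34505

Result:
name    | sales
--------+------
Austen  | 58860
Tolkien | 45435
Tolkien | 46900
Tolkien | 62947
Asimov  | NULL 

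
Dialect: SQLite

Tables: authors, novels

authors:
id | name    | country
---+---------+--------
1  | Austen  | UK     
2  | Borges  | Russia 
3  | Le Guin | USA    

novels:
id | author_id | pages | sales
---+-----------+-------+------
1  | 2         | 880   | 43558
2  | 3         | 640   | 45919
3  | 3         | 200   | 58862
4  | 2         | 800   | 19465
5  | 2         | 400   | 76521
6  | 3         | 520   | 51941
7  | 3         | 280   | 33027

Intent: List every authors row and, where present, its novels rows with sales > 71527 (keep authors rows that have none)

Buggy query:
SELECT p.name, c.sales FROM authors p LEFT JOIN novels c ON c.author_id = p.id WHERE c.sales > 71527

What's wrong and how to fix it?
Bug: A WHERE condition on the right-hand table after LEFT JOIN drops unmatched parents

Fix: Move the right-table condition into the ON clause so unmatched parents are kept

Corrected query:
SELECT p.name, c.sales FROM authors p LEFT JOIN novels c ON c.author_id = p.id AND c.sales > 71527

Result:
name    | sales
--------+------
Austen  | NULL 
Borges  | 76521
Le Guin | NULL 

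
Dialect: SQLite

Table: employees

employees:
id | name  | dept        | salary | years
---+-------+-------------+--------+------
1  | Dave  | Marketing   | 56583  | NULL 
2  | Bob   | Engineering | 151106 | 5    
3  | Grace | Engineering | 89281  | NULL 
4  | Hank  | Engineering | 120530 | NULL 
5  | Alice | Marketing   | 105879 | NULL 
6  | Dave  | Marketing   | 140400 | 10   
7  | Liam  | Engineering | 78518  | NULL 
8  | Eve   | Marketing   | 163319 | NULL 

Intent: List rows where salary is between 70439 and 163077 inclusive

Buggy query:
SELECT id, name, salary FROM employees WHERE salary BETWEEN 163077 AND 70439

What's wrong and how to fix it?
Bug: BETWEEN expects the lower bound first; with 163077 AND 70439 the range is empty

Fix: Swap the bounds so the smaller value comes first

Corrected query:
SELECT id, name, salary FROM employees WHERE salary BETWEEN 70439 AND 163077

Result:
id | name  | salary
---+-------+-------
2  | Bob   | 151106
3  | Grace | 89281 
4  | Hank  | 120530
5  | Alice | 105879
6  | Dave  | 140400
7  | Liam  | 78518 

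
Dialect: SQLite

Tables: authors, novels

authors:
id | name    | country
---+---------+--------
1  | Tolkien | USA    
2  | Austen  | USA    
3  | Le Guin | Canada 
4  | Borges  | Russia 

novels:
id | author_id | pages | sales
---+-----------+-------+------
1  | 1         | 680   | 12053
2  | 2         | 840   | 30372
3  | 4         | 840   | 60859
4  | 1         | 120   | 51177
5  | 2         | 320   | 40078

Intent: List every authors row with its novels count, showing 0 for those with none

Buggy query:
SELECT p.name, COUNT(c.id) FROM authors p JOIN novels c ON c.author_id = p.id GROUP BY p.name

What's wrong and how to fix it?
Bug: An inner join excludes parents with zero children

Fix: Use LEFT JOIN so parents without children still appear (COUNT(c.id) gives 0)

Corrected query:
SELECT p.name, COUNT(c.id) FROM authors p LEFT JOIN novels c ON c.author_id = p.id GROUP BY p.name

Result:
name    | COUNT(c.id)
--------+------------
Austen  | 2          
Borges  | 1          
Le Guin | 0          
Tolkien | 2          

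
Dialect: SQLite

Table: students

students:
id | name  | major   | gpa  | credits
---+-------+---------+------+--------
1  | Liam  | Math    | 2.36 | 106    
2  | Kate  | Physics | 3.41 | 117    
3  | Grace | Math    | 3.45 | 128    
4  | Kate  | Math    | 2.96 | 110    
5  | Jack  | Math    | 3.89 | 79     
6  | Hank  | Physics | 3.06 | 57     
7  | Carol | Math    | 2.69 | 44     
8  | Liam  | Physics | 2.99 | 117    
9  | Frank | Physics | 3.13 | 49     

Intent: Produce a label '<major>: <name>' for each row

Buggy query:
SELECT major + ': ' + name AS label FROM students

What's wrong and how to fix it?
Bug: SQLite uses || for string concatenation; + coerces text to numbers (yielding 0)

Fix: Use the || operator for string concatenation

Corrected query:
SELECT major || ': ' || name AS label FROM students

Result:
label         
--------------
Math: Liam    
Physics: Kate 
Math: Grace   
Math: Kate    
Math: Jack    
Physics: Hank 
Math: Carol   
Physics: Liam 
Physics: Frank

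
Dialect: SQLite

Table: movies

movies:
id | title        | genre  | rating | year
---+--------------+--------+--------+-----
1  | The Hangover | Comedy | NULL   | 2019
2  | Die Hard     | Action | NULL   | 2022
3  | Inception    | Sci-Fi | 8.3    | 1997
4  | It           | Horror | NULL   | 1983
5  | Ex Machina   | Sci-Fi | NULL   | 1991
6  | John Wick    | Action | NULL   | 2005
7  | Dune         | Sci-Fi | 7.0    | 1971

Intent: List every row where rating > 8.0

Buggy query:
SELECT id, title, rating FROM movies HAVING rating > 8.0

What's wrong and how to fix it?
Bug: This is a non-aggregate query (no GROUP BY, no aggregates), so in SQLite the HAVING clause is invalid here; a row-level condition belongs in WHERE

Fix: Replace HAVING with WHERE since the condition applies to individual rows

Corrected query:
SELECT id, title, rating FROM movies WHERE rating > 8.0

Result:
id | title     | rating
---+-----------+-------
3  | Inception | 8.3   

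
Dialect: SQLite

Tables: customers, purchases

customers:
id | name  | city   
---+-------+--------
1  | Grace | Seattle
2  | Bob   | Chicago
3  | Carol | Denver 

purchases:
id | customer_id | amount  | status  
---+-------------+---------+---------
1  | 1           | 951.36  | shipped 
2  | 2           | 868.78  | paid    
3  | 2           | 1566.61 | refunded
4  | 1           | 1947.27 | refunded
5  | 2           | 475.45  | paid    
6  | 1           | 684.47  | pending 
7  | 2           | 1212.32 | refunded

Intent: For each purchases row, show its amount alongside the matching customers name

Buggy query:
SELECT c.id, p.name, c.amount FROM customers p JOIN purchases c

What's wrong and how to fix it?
Bug: JOIN with no ON clause produces a cartesian product; every purchases row pairs with every customers row

Fix: Specify the join condition linking the foreign key to the parent id

Corrected query:
SELECT c.id, p.name, c.amount FROM customers p JOIN purchases c ON c.customer_id = p.id

Result:
id | name  | amount 
---+-------+--------
1  | Grace | 951.36 
2  | Bob   | 868.78 
3  | Bob   | 1566.61
4  | Grace | 1947.27
5  | Bob   | 475.45 
6  | Grace | 684.47 
7  | Bob   | 1212.32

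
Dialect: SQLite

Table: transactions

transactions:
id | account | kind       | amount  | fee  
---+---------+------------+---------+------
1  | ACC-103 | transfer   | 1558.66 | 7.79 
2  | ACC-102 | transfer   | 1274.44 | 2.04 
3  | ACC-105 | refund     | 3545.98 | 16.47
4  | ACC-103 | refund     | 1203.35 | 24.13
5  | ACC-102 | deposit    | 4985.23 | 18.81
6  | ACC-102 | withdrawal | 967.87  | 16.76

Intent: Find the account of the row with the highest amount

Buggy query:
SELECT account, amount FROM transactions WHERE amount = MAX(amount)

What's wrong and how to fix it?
Bug: WHERE is evaluated per row; an aggregate over the whole table isn't defined there

Fix: Use a subquery: WHERE amount = (SELECT MAX(amount) FROM transactions)

Corrected query:
SELECT account, amount FROM transactions WHERE amount = (SELECT MAX(amount) FROM transactions)

Result:
account | amount 
--------+--------
ACC-102 | 4985.23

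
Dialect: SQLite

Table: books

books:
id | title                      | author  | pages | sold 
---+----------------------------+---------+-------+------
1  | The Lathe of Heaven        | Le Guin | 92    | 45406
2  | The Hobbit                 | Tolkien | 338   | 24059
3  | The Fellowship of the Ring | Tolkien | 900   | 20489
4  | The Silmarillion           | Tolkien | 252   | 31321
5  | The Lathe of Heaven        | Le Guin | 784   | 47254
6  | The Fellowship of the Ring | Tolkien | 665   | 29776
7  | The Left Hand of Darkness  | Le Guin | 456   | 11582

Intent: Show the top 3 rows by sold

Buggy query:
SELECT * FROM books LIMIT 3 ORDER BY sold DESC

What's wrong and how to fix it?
Bug: LIMIT must come after ORDER BY

Fix: Swap the clauses: ORDER BY first, then LIMIT

Corrected query:
SELECT * FROM books ORDER BY sold DESC LIMIT 3

Result:
id | title               | author  | pages | sold 
---+---------------------+---------+-------+------
5  | The Lathe of Heaven | Le Guin | 784   | 47254
1  | The Lathe of Heaven | Le Guin | 92    | 45406
4  | The Silmarillion    | Tolkien | 252   | 31321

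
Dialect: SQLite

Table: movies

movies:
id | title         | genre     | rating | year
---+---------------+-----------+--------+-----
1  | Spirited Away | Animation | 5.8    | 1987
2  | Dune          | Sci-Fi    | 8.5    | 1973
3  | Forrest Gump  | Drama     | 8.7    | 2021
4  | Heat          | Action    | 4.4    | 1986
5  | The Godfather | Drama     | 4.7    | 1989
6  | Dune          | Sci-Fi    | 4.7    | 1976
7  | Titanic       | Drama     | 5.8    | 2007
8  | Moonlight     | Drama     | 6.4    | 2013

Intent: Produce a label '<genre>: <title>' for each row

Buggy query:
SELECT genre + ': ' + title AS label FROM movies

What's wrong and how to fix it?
Bug: SQLite uses || for string concatenation; + coerces text to numbers (yielding 0)

Fix: Use the || operator for string concatenation

Corrected query:
SELECT genre || ': ' || title AS label FROM movies

Result:
label                   
------------------------
Animation: Spirited Away
Sci-Fi: Dune            
Drama: Forrest Gump     
Action: Heat            
Drama: The Godfather    
Sci-Fi: Dune            
Drama: Titanic          
Drama: Moonlight        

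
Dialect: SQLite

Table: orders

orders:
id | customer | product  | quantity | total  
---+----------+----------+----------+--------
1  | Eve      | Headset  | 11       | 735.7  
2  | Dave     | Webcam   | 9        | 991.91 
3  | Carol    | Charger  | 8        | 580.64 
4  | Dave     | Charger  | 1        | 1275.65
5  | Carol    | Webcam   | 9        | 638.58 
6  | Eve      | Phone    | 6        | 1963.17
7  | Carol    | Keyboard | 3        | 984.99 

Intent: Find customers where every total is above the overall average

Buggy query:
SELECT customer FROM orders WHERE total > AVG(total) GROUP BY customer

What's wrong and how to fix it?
Bug: WHERE evaluates per row before aggregation, so AVG() is unavailable

Fix: Use a subquery for AVG and a HAVING MIN(...) filter so the condition holds for every row in the group

Corrected query:
SELECT customer FROM orders GROUP BY customer HAVING MIN(total) > (SELECT AVG(total) FROM orders)

Result:
(no rows)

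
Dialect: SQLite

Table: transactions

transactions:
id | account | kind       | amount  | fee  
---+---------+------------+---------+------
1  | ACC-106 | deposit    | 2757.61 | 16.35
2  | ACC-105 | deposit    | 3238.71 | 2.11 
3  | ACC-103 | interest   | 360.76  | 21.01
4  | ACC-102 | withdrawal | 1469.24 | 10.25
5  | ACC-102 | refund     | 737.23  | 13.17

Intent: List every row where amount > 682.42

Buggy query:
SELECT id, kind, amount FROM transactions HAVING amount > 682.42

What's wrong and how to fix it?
Bug: HAVING filters the output of aggregation, but this query has no GROUP BY and no aggregate functions, so SQLite rejects it (HAVING clause on a non-aggregate query); the condition here is per row

Fix: Use WHERE for row-level filtering

Corrected query:
SELECT id, kind, amount FROM transactions WHERE amount > 682.42

Result:
id | kind       | amount 
---+------------+--------
1  | deposit    | 2757.61
2  | deposit    | 3238.71
4  | withdrawal | 1469.24
5  | refund     | 737.23 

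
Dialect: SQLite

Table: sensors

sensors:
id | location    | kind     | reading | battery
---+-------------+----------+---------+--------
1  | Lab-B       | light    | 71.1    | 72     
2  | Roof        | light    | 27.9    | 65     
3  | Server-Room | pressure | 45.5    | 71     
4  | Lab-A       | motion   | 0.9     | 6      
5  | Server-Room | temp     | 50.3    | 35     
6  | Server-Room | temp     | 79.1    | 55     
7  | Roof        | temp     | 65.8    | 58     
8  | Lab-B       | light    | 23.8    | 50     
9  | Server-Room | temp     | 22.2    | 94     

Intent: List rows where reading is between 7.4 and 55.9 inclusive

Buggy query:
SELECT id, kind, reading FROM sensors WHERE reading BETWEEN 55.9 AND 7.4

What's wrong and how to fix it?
Bug: The bounds are reversed; BETWEEN a AND b requires a <= b to match anything

Fix: Swap the bounds so the smaller value comes first

Corrected query:
SELECT id, kind, reading FROM sensors WHERE reading BETWEEN 7.4 AND 55.9

Result:
id | kind     | reading
---+----------+--------
2  | light    | 27.9   
3  | pressure | 45.5   
5  | temp     | 50.3   
8  | light    | 23.8   
9  | temp     | 22.2   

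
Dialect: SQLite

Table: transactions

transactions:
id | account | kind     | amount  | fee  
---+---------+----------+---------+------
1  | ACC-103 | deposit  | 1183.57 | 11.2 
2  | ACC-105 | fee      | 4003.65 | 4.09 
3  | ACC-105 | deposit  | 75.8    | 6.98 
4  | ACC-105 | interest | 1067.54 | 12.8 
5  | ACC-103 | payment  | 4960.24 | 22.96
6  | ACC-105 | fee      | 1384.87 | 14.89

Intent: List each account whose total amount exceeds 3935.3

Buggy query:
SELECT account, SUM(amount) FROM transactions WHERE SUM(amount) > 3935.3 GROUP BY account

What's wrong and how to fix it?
Bug: SUM(amount) is an aggregate, but WHERE filters rows before aggregation

Fix: Use HAVING (which filters groups after aggregation) instead of WHERE

Corrected query:
SELECT account, SUM(amount) FROM transactions GROUP BY account HAVING SUM(amount) > 3935.3

Result:
account | SUM(amount)
--------+------------
ACC-103 | 6143.81    
ACC-105 | 6531.86    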